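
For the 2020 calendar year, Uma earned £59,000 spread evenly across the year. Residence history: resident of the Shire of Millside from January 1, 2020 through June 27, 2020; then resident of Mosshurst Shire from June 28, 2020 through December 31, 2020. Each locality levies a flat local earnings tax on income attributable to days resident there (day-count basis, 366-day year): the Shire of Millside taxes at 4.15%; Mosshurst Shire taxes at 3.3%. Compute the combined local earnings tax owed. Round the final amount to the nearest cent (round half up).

£2,192.27

The Shire of Millside, January 1 – June 27, 2020: 179 days → £59,000 × 4.15% × 179/366 = £1,197.4904
Mosshurst Shire, June 28 – December 31, 2020: 187 days → £59,000 × 3.3% × 187/366 = £994.7787
Total = £2,192.2691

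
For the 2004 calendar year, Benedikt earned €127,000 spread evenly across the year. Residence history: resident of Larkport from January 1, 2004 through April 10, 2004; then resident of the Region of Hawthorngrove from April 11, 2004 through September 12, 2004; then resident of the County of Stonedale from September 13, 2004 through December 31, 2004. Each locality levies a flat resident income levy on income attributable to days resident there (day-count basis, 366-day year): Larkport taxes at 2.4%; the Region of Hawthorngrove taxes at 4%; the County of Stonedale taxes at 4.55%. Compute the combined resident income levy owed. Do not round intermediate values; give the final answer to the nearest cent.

€4,729.19

Larkport, January 1 – April 10, 2004: 101 days → €127,000 × 2.4% × 101/366 = €841.1148
The Region of Hawthorngrove, April 11 – September 12, 2004: 155 days → €127,000 × 4% × 155/366 = €2,151.3661
The County of Stonedale, September 13 – December 31, 2004: 110 days → €127,000 × 4.55% × 110/366 = €1,736.7077
Total = €4,729.1885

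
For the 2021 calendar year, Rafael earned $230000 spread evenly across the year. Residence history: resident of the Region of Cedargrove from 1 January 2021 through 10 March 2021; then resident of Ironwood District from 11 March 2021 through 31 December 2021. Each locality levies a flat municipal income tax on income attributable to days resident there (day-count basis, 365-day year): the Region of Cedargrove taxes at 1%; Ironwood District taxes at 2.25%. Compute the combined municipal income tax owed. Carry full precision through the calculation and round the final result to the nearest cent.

$4631.51

The Region of Cedargrove, 1 January – 10 March 2021: 69 days → $230000 × 1% × 69/365 = $434.7945
Ironwood District, 11 March – 31 December 2021: 296 days → $230000 × 2.25% × 296/365 = $4196.7123
Total = $4631.5068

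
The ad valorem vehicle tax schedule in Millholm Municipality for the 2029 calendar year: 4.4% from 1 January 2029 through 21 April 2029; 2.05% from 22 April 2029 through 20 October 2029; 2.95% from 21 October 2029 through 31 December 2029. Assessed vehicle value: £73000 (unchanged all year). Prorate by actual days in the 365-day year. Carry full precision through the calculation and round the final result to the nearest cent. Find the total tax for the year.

1 January – 21 April 2029: 111 days at 4.4% → £73000 × 4.4% × 111/365 = £976.8000
22 April – 20 October 2029: 182 days at 2.05% → £73000 × 2.05% × 182/365 = £746.2000
21 October – 31 December 2029: 72 days at 2.95% → £73000 × 2.95% × 72/365 = £424.8000
Total = £2147.8000

£2147.80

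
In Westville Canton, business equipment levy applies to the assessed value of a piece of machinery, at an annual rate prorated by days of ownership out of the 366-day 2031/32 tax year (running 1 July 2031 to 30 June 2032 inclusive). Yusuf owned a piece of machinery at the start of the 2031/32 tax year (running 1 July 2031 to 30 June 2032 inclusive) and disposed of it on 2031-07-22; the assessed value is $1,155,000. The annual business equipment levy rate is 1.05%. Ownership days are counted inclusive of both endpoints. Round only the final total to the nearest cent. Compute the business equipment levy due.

Days held (2031-07-01 to 2031-07-22): 22 out of 366
Tax = $1,155,000 × 1.05% × 22/366 = $728.9754

$728.98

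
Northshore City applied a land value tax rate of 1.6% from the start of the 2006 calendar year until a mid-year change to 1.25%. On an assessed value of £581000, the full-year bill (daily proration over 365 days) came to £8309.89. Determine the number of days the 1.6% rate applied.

188 days

Let d = days at the first rate; then 365 − d days at the second rate.
£581000 × [1.6%·d + 1.25%·(365−d)] / 365 = £8309.89
Solving gives d = 188, so the new rate took effect on July 8, 2006.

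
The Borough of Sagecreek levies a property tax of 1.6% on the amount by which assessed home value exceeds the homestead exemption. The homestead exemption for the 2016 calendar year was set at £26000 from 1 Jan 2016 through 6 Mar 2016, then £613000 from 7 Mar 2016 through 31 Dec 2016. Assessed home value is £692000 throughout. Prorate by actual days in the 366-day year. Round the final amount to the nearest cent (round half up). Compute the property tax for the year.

1 Jan – 6 Mar 2016: 66 days, exemption £26000 → (£692000 − £26000) × 1.6% × 66/366 = £1921.5738
7 Mar – 31 Dec 2016: 300 days, exemption £613000 → (£692000 − £613000) × 1.6% × 300/366 = £1036.0656
Total = £2957.6393

£2957.64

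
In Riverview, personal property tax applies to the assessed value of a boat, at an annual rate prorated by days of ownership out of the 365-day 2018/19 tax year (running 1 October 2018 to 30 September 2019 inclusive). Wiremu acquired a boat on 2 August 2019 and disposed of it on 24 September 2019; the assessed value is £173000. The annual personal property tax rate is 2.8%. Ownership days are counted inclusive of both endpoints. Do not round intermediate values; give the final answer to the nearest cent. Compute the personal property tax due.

Days held (2 August – 24 September 2019): 54 out of 365
Tax = £173000 × 2.8% × 54/365 = £716.6466

£716.65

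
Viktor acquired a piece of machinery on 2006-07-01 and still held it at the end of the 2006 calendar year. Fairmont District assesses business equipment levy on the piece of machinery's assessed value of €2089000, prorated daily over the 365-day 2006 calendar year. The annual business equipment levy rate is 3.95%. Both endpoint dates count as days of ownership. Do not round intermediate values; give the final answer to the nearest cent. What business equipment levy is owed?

Days held (2006-07-01 to 2006-12-31): 184 out of 365
Tax = €2089000 × 3.95% × 184/365 = €41596.8548

€41596.85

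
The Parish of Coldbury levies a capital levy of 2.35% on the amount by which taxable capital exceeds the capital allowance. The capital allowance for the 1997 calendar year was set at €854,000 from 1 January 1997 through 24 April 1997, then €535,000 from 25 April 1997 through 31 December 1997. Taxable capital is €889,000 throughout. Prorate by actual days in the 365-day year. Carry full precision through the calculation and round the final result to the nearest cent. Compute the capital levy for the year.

1 January – 24 April 1997: 114 days, exemption €854,000 → (€889,000 − €854,000) × 2.35% × 114/365 = €256.8904
25 April – 31 December 1997: 251 days, exemption €535,000 → (€889,000 − €535,000) × 2.35% × 251/365 = €5,720.7370
Total = €5,977.6274

€5,977.63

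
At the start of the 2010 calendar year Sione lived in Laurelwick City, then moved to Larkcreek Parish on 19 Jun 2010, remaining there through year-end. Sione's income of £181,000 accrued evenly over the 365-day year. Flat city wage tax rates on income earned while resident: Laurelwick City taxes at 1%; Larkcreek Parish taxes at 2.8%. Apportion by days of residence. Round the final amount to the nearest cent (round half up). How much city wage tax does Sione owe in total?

£3,559.50

Laurelwick City, 1 Jan – 18 Jun 2010: 169 days → £181,000 × 1% × 169/365 = £838.0548
Larkcreek Parish, 19 Jun – 31 Dec 2010: 196 days → £181,000 × 2.8% × 196/365 = £2,721.4466
Total = £3,559.5014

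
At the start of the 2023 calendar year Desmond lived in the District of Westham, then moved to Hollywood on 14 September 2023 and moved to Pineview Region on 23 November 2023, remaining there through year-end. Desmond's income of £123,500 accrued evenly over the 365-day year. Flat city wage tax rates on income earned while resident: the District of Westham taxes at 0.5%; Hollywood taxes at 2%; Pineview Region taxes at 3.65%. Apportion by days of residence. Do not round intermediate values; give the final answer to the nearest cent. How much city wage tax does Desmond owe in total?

£1,388.44

The District of Westham, 1 January – 13 September 2023: 256 days → £123,500 × 0.5% × 256/365 = £433.0959
Hollywood, 14 September – 22 November 2023: 70 days → £123,500 × 2% × 70/365 = £473.6986
Pineview Region, 23 November – 31 December 2023: 39 days → £123,500 × 3.65% × 39/365 = £481.6500
Total = £1,388.4445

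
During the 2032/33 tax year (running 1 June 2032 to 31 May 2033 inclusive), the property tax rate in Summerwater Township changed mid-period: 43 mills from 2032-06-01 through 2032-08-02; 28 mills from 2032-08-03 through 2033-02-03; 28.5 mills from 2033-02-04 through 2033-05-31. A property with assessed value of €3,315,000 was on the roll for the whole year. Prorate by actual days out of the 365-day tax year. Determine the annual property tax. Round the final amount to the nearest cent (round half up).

€101,933.98

2032-06-01 to 2032-08-02: 63 days at 43 mills → €3,315,000 × 4.3% × 63/365 = €24,603.6575
2032-08-03 to 2033-02-03: 185 days at 28 mills → €3,315,000 × 2.8% × 185/365 = €47,045.7534
2033-02-04 to 2033-05-31: 117 days at 28.5 mills → €3,315,000 × 2.85% × 117/365 = €30,284.5685
Total = €101,933.9795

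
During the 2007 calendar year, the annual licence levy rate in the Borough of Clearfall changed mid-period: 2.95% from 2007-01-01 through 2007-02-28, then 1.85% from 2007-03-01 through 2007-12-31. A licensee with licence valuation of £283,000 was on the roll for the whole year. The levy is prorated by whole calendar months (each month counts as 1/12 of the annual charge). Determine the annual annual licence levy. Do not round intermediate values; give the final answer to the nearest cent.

2007-01-01 to 2007-02-28: 2 months at 2.95% → £283,000 × 2.95% × 2/12 = £1,391.4167
2007-03-01 to 2007-12-31: 10 months at 1.85% → £283,000 × 1.85% × 10/12 = £4,362.9167
Total = £5,754.3333

£5,754.33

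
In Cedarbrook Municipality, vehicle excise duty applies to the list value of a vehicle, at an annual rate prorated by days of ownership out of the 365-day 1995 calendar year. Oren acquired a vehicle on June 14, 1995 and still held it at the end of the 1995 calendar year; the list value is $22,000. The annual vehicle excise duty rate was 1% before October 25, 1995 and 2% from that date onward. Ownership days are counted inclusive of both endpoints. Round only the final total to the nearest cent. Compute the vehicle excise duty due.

June 14 – October 24, 1995: 133 days at 1% → $22,000 × 1% × 133/365 = $80.1644
October 25 – December 31, 1995: 68 days at 2% → $22,000 × 2% × 68/365 = $81.9726
Total = $162.1370

$162.14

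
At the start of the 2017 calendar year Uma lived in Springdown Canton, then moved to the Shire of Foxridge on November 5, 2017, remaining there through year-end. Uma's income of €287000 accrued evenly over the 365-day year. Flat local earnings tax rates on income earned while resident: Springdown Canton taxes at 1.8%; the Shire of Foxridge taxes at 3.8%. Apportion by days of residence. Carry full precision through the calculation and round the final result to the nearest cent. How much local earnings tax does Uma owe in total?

Springdown Canton, January 1 – November 4, 2017: 308 days → €287000 × 1.8% × 308/365 = €4359.2548
The Shire of Foxridge, November 5 – December 31, 2017: 57 days → €287000 × 3.8% × 57/365 = €1703.1288
Total = €6062.3836

€6062.38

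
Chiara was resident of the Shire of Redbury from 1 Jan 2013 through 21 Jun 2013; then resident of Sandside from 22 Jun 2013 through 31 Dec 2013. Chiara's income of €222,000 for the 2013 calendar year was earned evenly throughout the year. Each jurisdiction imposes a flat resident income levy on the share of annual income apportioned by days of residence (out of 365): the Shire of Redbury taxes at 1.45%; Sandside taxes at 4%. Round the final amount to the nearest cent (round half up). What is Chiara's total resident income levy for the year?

The Shire of Redbury, 1 Jan – 21 Jun 2013: 172 days → €222,000 × 1.45% × 172/365 = €1,516.8986
Sandside, 22 Jun – 31 Dec 2013: 193 days → €222,000 × 4% × 193/365 = €4,695.4521
Total = €6,212.3507

€6,212.35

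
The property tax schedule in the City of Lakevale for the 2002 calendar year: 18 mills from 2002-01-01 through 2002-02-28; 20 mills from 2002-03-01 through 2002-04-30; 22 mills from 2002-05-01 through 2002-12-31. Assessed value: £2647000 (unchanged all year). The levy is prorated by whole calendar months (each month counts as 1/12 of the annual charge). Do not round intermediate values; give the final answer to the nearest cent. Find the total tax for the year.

£55587.00

2002-01-01 to 2002-02-28: 2 months at 18 mills → £2647000 × 1.8% × 2/12 = £7941.0000
2002-03-01 to 2002-04-30: 2 months at 20 mills → £2647000 × 2% × 2/12 = £8823.3333
2002-05-01 to 2002-12-31: 8 months at 22 mills → £2647000 × 2.2% × 8/12 = £38822.6667
Total = £55587.0000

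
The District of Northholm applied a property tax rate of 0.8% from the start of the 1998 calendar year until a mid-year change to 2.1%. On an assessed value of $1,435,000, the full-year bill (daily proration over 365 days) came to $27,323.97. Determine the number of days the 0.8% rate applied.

Let d = days at the first rate; then 365 − d days at the second rate.
$1,435,000 × [0.8%·d + 2.1%·(365−d)] / 365 = $27,323.97
Solving gives d = 55, so the new rate took effect on 25 Feb 1998.

55 days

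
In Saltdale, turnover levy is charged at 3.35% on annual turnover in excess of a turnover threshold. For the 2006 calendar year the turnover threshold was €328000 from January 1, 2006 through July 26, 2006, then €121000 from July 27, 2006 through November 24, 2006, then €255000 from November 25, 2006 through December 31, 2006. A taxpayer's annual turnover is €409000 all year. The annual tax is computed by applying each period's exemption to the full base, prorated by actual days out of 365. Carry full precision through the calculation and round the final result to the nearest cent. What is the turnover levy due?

€5260.23

January 1 – July 26, 2006: 207 days, exemption €328000 → (€409000 − €328000) × 3.35% × 207/365 = €1538.8890
July 27 – November 24, 2006: 121 days, exemption €121000 → (€409000 − €121000) × 3.35% × 121/365 = €3198.3781
November 25 – December 31, 2006: 37 days, exemption €255000 → (€409000 − €255000) × 3.35% × 37/365 = €522.9671
Total = €5260.2342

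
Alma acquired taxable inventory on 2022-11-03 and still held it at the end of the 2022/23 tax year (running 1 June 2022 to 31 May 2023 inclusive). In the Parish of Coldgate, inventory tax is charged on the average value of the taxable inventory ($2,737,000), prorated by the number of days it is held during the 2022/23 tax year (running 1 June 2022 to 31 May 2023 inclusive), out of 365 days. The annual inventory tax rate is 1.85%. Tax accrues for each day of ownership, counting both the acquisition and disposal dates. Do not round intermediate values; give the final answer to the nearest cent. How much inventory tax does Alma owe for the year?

$29,132.18

Days held (2022-11-03 to 2023-05-31): 210 out of 365
Tax = $2,737,000 × 1.85% × 210/365 = $29,132.1781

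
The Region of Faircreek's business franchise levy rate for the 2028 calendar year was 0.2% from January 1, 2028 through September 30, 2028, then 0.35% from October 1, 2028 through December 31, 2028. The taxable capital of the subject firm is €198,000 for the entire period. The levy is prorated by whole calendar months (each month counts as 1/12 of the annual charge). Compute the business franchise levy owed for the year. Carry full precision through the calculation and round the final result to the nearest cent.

€470.25

January 1 – September 30, 2028: 9 months at 0.2% → €198,000 × 0.2% × 9/12 = €297.0000
October 1 – December 31, 2028: 3 months at 0.35% → €198,000 × 0.35% × 3/12 = €173.2500
Total = €470.2500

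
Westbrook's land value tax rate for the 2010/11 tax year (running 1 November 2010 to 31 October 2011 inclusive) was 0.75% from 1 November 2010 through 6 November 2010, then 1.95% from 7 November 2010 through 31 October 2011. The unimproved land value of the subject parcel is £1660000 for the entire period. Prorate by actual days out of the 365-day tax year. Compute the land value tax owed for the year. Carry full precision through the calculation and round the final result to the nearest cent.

1 November – 6 November 2010: 6 days at 0.75% → £1660000 × 0.75% × 6/365 = £204.6575
7 November 2010 – 31 October 2011: 359 days at 1.95% → £1660000 × 1.95% × 359/365 = £31837.8904
Total = £32042.5479

£32042.55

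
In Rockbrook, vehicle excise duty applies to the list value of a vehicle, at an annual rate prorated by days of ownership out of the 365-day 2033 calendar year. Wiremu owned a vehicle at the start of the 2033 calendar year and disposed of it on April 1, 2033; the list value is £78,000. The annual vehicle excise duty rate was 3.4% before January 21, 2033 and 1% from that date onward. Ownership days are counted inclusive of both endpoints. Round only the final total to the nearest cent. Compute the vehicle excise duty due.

£297.04

January 1 – January 20, 2033: 20 days at 3.4% → £78,000 × 3.4% × 20/365 = £145.3151
January 21 – April 1, 2033: 71 days at 1% → £78,000 × 1% × 71/365 = £151.7260
Total = £297.0411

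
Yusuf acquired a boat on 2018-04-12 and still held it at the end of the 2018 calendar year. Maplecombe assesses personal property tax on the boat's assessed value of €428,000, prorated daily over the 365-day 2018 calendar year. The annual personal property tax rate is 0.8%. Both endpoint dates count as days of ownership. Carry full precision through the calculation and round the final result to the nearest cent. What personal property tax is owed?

Days held (2018-04-12 to 2018-12-31): 264 out of 365
Tax = €428,000 × 0.8% × 264/365 = €2,476.5370

€2,476.54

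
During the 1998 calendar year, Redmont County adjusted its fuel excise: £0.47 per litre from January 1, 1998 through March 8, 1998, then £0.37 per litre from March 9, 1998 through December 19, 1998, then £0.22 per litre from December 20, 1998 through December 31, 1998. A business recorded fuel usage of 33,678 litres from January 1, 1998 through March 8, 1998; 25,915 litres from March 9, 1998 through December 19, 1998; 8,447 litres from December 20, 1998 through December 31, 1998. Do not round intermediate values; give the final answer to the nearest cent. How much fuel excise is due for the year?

January 1 – March 8, 1998: 33,678 litres at £0.47/litre → £15828.66
March 9 – December 19, 1998: 25,915 litres at £0.37/litre → £9588.55
December 20 – December 31, 1998: 8,447 litres at £0.22/litre → £1858.34

£27275.55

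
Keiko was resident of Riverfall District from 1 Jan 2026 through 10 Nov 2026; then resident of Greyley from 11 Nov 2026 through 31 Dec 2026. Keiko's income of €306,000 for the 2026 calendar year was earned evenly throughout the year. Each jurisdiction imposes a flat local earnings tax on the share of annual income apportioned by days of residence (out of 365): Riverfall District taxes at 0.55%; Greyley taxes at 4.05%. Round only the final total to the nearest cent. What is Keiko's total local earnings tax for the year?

€3,179.47

Riverfall District, 1 Jan – 10 Nov 2026: 314 days → €306,000 × 0.55% × 314/365 = €1,447.8411
Greyley, 11 Nov – 31 Dec 2026: 51 days → €306,000 × 4.05% × 51/365 = €1,731.6247
Total = €3,179.4658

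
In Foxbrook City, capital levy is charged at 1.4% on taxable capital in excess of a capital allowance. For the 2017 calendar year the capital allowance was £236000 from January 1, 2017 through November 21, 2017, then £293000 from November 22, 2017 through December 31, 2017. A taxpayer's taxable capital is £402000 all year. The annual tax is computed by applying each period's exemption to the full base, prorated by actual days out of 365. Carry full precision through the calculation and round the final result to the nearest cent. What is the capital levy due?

January 1 – November 21, 2017: 325 days, exemption £236000 → (£402000 − £236000) × 1.4% × 325/365 = £2069.3151
November 22 – December 31, 2017: 40 days, exemption £293000 → (£402000 − £293000) × 1.4% × 40/365 = £167.2329
Total = £2236.5479

£2236.55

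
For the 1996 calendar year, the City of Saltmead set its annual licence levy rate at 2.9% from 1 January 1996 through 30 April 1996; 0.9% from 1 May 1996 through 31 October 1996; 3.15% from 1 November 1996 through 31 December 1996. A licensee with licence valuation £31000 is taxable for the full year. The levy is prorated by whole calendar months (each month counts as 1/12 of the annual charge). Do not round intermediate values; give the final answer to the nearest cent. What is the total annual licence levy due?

1 January – 30 April 1996: 4 months at 2.9% → £31000 × 2.9% × 4/12 = £299.6667
1 May – 31 October 1996: 6 months at 0.9% → £31000 × 0.9% × 6/12 = £139.5000
1 November – 31 December 1996: 2 months at 3.15% → £31000 × 3.15% × 2/12 = £162.7500
Total = £601.9167

£601.92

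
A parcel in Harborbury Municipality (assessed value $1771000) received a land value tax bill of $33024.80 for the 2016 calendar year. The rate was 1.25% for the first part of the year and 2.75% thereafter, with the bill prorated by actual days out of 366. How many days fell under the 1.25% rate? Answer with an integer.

216 days

Let d = days at the first rate; then 366 − d days at the second rate.
$1771000 × [1.25%·d + 2.75%·(366−d)] / 366 = $33024.80
Solving gives d = 216, so the new rate took effect on 4 Aug 2016.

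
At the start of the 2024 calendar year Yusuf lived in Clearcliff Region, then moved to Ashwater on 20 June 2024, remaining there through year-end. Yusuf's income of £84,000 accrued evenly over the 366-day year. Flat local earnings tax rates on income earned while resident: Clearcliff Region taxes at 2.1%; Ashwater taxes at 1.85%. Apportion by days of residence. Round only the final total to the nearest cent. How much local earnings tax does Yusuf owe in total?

Clearcliff Region, 1 January – 19 June 2024: 171 days → £84,000 × 2.1% × 171/366 = £824.1639
Ashwater, 20 June – 31 December 2024: 195 days → £84,000 × 1.85% × 195/366 = £827.9508
Total = £1,652.1148

£1,652.11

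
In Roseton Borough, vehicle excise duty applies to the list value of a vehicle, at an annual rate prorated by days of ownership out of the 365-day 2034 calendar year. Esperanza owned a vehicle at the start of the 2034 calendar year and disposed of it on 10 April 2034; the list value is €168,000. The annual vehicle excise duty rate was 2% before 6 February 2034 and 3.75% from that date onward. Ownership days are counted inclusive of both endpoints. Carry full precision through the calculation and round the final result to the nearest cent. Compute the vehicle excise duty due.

1 January – 5 February 2034: 36 days at 2% → €168,000 × 2% × 36/365 = €331.3973
6 February – 10 April 2034: 64 days at 3.75% → €168,000 × 3.75% × 64/365 = €1,104.6575
Total = €1,436.0548

€1,436.05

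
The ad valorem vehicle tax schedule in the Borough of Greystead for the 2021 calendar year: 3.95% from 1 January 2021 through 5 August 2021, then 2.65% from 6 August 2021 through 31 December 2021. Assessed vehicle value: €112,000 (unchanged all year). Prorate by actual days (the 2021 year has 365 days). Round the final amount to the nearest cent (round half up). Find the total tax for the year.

€3,833.62

1 January – 5 August 2021: 217 days at 3.95% → €112,000 × 3.95% × 217/365 = €2,630.1589
6 August – 31 December 2021: 148 days at 2.65% → €112,000 × 2.65% × 148/365 = €1,203.4630
Total = €3,833.6219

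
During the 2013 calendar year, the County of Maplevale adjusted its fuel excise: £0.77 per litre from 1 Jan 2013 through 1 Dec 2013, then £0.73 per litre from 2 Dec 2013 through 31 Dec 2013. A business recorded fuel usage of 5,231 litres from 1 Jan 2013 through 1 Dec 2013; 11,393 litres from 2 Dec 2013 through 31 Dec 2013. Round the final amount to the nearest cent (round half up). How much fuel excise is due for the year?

£12,344.76

1 Jan – 1 Dec 2013: 5,231 litres at £0.77/litre → £4,027.87
2 Dec – 31 Dec 2013: 11,393 litres at £0.73/litre → £8,316.89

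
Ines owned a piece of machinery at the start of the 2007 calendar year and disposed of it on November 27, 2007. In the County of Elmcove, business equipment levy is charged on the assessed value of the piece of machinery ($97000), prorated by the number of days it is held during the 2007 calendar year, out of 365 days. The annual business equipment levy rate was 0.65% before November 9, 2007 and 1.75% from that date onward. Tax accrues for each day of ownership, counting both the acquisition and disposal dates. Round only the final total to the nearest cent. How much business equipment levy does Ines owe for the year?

$627.31

January 1 – November 8, 2007: 312 days at 0.65% → $97000 × 0.65% × 312/365 = $538.9479
November 9 – November 27, 2007: 19 days at 1.75% → $97000 × 1.75% × 19/365 = $88.3630
Total = $627.3110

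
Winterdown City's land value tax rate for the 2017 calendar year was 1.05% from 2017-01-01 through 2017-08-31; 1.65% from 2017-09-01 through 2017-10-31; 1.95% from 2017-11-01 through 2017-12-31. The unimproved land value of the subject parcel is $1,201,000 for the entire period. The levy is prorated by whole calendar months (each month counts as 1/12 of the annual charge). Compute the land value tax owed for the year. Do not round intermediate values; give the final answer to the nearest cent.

$15,613.00

2017-01-01 to 2017-08-31: 8 months at 1.05% → $1,201,000 × 1.05% × 8/12 = $8,407.0000
2017-09-01 to 2017-10-31: 2 months at 1.65% → $1,201,000 × 1.65% × 2/12 = $3,302.7500
2017-11-01 to 2017-12-31: 2 months at 1.95% → $1,201,000 × 1.95% × 2/12 = $3,903.2500
Total = $15,613.0000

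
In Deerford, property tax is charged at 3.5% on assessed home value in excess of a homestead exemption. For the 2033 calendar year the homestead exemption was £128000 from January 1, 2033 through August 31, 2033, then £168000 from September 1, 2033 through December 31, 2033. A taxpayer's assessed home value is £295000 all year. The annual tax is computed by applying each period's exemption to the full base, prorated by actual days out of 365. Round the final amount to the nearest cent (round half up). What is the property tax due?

£5377.05

January 1 – August 31, 2033: 243 days, exemption £128000 → (£295000 − £128000) × 3.5% × 243/365 = £3891.3288
September 1 – December 31, 2033: 122 days, exemption £168000 → (£295000 − £168000) × 3.5% × 122/365 = £1485.7260
Total = £5377.0548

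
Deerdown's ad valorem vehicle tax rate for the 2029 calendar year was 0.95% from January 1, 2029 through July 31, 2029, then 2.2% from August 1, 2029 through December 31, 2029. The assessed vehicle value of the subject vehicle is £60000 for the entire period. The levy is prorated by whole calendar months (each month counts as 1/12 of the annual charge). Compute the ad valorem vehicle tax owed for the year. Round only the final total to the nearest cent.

January 1 – July 31, 2029: 7 months at 0.95% → £60000 × 0.95% × 7/12 = £332.5000
August 1 – December 31, 2029: 5 months at 2.2% → £60000 × 2.2% × 5/12 = £550.0000
Total = £882.5000

£882.50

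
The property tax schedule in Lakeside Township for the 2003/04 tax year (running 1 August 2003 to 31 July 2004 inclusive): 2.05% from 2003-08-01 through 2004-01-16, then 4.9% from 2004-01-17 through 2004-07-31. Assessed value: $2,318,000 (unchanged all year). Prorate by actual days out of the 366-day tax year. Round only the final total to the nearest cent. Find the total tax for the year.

2003-08-01 to 2004-01-16: 169 days at 2.05% → $2,318,000 × 2.05% × 169/366 = $21,941.8333
2004-01-17 to 2004-07-31: 197 days at 4.9% → $2,318,000 × 4.9% × 197/366 = $61,135.6667
Total = $83,077.5000

$83,077.50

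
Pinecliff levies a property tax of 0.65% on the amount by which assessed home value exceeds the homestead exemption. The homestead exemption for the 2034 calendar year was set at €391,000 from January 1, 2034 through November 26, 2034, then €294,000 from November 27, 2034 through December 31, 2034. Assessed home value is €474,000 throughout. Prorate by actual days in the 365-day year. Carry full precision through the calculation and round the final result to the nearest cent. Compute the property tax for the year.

January 1 – November 26, 2034: 330 days, exemption €391,000 → (€474,000 − €391,000) × 0.65% × 330/365 = €487.7671
November 27 – December 31, 2034: 35 days, exemption €294,000 → (€474,000 − €294,000) × 0.65% × 35/365 = €112.1918
Total = €599.9589

€599.96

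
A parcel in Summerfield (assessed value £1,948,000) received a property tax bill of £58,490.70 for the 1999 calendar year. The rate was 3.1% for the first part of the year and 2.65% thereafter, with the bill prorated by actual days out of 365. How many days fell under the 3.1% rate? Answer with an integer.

286 days

Let d = days at the first rate; then 365 − d days at the second rate.
£1,948,000 × [3.1%·d + 2.65%·(365−d)] / 365 = £58,490.70
Solving gives d = 286, so the new rate took effect on 14 Oct 1999.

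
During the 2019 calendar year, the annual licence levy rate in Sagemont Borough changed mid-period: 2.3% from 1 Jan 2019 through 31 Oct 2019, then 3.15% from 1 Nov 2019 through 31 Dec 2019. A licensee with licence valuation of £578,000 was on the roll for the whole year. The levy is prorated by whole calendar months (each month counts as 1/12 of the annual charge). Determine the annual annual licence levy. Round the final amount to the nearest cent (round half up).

1 Jan – 31 Oct 2019: 10 months at 2.3% → £578,000 × 2.3% × 10/12 = £11,078.3333
1 Nov – 31 Dec 2019: 2 months at 3.15% → £578,000 × 3.15% × 2/12 = £3,034.5000
Total = £14,112.8333

£14,112.83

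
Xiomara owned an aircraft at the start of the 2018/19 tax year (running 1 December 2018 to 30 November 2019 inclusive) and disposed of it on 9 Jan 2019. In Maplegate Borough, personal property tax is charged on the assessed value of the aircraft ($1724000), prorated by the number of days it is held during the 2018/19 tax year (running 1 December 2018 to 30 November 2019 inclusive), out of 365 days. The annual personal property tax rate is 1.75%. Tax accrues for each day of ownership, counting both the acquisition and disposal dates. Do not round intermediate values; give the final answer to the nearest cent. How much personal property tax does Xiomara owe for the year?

$3306.30

Days held (1 Dec 2018 – 9 Jan 2019): 40 out of 365
Tax = $1724000 × 1.75% × 40/365 = $3306.3014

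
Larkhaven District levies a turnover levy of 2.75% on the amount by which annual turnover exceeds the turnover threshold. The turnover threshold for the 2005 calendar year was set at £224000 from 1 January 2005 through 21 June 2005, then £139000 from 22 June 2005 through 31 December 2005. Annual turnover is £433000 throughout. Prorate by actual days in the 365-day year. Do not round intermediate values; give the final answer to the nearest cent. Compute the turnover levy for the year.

£6983.49

1 January – 21 June 2005: 172 days, exemption £224000 → (£433000 − £224000) × 2.75% × 172/365 = £2708.4110
22 June – 31 December 2005: 193 days, exemption £139000 → (£433000 − £139000) × 2.75% × 193/365 = £4275.0822
Total = £6983.4932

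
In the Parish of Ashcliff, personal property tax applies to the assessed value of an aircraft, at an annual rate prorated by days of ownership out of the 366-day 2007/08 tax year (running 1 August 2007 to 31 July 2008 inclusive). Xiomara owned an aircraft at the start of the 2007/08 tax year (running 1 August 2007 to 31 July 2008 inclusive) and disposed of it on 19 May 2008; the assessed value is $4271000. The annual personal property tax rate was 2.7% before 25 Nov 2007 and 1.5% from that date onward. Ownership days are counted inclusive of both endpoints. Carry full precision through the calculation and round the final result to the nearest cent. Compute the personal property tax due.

1 Aug – 24 Nov 2007: 116 days at 2.7% → $4271000 × 2.7% × 116/366 = $36548.5574
25 Nov 2007 – 19 May 2008: 177 days at 1.5% → $4271000 × 1.5% × 177/366 = $30982.2541
Total = $67530.8115

$67530.81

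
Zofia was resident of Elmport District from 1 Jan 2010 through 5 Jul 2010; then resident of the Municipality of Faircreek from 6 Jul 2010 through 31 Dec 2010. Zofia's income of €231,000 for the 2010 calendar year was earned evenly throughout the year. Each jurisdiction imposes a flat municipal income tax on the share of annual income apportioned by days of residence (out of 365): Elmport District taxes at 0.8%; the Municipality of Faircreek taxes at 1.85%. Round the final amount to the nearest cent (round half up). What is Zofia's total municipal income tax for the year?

Elmport District, 1 Jan – 5 Jul 2010: 186 days → €231,000 × 0.8% × 186/365 = €941.7205
The Municipality of Faircreek, 6 Jul – 31 Dec 2010: 179 days → €231,000 × 1.85% × 179/365 = €2,095.7712
Total = €3,037.4918

€3,037.49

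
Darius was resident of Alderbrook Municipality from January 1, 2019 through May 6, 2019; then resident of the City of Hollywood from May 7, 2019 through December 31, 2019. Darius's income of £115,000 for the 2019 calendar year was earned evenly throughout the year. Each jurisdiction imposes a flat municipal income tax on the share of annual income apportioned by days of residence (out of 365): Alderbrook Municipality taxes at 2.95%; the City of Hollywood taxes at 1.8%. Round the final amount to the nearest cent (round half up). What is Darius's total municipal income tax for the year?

£2,526.53

Alderbrook Municipality, January 1 – May 6, 2019: 126 days → £115,000 × 2.95% × 126/365 = £1,171.1096
The City of Hollywood, May 7 – December 31, 2019: 239 days → £115,000 × 1.8% × 239/365 = £1,355.4247
Total = £2,526.5342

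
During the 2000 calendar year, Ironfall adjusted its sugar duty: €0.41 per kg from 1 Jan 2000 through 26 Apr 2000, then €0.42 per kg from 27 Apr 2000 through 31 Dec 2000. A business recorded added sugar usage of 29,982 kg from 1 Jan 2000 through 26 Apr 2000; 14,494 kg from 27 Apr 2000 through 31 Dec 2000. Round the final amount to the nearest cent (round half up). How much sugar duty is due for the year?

€18,380.10

1 Jan – 26 Apr 2000: 29,982 kg at €0.41/kg → €12,292.62
27 Apr – 31 Dec 2000: 14,494 kg at €0.42/kg → €6,087.48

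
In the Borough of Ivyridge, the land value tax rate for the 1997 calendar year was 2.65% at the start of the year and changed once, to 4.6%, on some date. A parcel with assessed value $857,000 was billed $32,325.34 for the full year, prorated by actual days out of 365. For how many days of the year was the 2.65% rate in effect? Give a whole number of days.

155 days

Let d = days at the first rate; then 365 − d days at the second rate.
$857,000 × [2.65%·d + 4.6%·(365−d)] / 365 = $32,325.34
Solving gives d = 155, so the new rate took effect on June 5, 1997.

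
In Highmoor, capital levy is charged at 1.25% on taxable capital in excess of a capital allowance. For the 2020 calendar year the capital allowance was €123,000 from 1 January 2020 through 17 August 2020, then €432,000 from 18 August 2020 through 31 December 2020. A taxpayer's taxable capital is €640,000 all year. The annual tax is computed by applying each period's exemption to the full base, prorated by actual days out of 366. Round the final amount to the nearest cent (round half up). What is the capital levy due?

1 January – 17 August 2020: 230 days, exemption €123,000 → (€640,000 − €123,000) × 1.25% × 230/366 = €4,061.1339
18 August – 31 December 2020: 136 days, exemption €432,000 → (€640,000 − €432,000) × 1.25% × 136/366 = €966.1202
Total = €5,027.2541

€5,027.25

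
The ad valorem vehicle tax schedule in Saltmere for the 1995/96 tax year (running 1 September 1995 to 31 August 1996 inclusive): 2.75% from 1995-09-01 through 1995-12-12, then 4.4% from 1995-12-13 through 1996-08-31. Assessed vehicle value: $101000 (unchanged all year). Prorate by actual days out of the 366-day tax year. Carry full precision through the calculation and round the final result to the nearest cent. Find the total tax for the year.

$3975.01

1995-09-01 to 1995-12-12: 103 days at 2.75% → $101000 × 2.75% × 103/366 = $781.6462
1995-12-13 to 1996-08-31: 263 days at 4.4% → $101000 × 4.4% × 263/366 = $3193.3661
Total = $3975.0123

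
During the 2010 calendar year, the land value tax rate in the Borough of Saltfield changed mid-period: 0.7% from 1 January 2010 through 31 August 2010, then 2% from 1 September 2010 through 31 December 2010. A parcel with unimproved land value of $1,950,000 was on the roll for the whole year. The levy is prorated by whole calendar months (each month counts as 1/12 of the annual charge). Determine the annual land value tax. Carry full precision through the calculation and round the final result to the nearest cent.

1 January – 31 August 2010: 8 months at 0.7% → $1,950,000 × 0.7% × 8/12 = $9,100.0000
1 September – 31 December 2010: 4 months at 2% → $1,950,000 × 2% × 4/12 = $13,000.0000
Total = $22,100.0000

$22,100.00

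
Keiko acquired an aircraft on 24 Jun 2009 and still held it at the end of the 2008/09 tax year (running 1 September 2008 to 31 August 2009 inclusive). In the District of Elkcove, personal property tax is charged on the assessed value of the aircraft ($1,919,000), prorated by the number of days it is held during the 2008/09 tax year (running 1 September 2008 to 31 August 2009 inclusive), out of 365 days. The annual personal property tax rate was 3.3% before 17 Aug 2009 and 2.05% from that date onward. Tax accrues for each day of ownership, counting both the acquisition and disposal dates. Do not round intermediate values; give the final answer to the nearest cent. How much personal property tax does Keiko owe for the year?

$10,985.62

24 Jun – 16 Aug 2009: 54 days at 3.3% → $1,919,000 × 3.3% × 54/365 = $9,368.9260
17 Aug – 31 Aug 2009: 15 days at 2.05% → $1,919,000 × 2.05% × 15/365 = $1,616.6918
Total = $10,985.6178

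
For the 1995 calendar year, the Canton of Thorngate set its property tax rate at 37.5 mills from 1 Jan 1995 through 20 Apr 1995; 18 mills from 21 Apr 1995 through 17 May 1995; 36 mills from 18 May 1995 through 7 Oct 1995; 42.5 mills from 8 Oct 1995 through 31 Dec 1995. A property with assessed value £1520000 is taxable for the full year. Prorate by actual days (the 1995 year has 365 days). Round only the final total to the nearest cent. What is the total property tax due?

£55684.05

1 Jan – 20 Apr 1995: 110 days at 37.5 mills → £1520000 × 3.75% × 110/365 = £17178.0822
21 Apr – 17 May 1995: 27 days at 18 mills → £1520000 × 1.8% × 27/365 = £2023.8904
18 May – 7 Oct 1995: 143 days at 36 mills → £1520000 × 3.6% × 143/365 = £21438.2466
8 Oct – 31 Dec 1995: 85 days at 42.5 mills → £1520000 × 4.25% × 85/365 = £15043.8356
Total = £55684.0548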